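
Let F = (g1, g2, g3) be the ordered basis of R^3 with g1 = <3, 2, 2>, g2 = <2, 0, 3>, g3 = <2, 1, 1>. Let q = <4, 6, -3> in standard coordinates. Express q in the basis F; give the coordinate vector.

<2, -3, 2>

Write q = c_1 g1 + ... + c_3 g3 and solve for the c_i.
Row-reducing the augmented matrix [M | q] gives c = (2, -3, 2).
Check: 2g1 - 3g2 + 2g3 = <4, 6, -3>.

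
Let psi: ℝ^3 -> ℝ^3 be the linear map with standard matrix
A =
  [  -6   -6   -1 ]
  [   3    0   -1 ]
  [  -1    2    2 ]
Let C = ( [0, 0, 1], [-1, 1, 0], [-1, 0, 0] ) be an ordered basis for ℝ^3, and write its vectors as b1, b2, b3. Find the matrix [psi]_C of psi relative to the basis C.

With P the matrix whose columns are b1, ..., b3, [psi]_C = P^(-1) A P.
Column by column: psi(b1) = A b1 = [-1, -1, 2]; its C-coordinates [2, -1, 2] give column 1.
Continuing for each basis vector yields [psi]_C = [[2, 3, 1], [-1, -3, -3], [2, 3, -3]].

[[2, 3, 1], [-1, -3, -3], [2, 3, -3]]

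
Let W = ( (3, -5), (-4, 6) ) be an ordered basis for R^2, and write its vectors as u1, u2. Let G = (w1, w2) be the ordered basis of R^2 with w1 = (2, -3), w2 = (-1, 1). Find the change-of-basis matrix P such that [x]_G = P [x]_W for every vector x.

[[2, -2], [1, 0]]

Column j of P is [uj]_G, since P maps W-coordinates to G-coordinates.
Expressing u1 in G: u1 = 2w1 + w2, so column 1 of P is (2, 1).
Doing the same for each uj gives P = [[2, -2], [1, 0]].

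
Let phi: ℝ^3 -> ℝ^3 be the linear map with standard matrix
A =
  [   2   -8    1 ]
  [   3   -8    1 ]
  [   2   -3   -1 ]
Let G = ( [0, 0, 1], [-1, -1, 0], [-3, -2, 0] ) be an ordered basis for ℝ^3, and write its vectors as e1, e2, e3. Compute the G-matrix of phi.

The j-th column of [phi]_G is [phi(ej)]_G.
phi(e1) = A e1 = [1, 1, -1] = -e1 - e2 + 0·e3, so column 1 is [-1, -1, 0].
Repeating for e2, e3 and assembling the columns gives [[-1, 1, 0], [-1, -3, -1], [0, -1, -3]].

[[-1, 1, 0], [-1, -3, -1], [0, -1, -3]]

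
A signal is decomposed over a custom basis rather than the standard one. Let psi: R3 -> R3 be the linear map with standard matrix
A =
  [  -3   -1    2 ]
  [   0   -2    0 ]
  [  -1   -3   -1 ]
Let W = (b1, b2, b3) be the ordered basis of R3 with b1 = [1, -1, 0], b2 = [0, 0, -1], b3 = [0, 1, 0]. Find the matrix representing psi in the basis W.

With P the matrix whose columns are b1, ..., b3, [psi]_W = P^(-1) A P.
Column by column: psi(b1) = A b1 = [-2, 2, 2]; its W-coordinates [-2, -2, 0] give column 1.
Continuing for each basis vector yields [psi]_W = [[-2, -2, -1], [-2, -1, 3], [0, -2, -3]].

[[-2, -2, -1], [-2, -1, 3], [0, -2, -3]]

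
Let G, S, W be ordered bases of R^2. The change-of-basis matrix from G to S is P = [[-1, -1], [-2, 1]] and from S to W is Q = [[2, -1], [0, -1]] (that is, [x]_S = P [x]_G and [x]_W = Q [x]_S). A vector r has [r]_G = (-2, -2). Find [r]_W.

(6, -2)

Composing the changes, [r]_W = Q P [r]_G.
Q P = [[0, -3], [2, -1]]; applying this to (-2, -2) gives (6, -2).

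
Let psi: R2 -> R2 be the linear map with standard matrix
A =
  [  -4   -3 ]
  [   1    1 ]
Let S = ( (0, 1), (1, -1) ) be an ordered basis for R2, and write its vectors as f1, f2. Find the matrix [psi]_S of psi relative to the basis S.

The j-th column of [psi]_S is [psi(fj)]_S.
psi(f1) = A f1 = (-3, 1) = -2f1 - 3f2, so column 1 is (-2, -3).
Repeating for f2 and assembling the columns gives [[-2, -1], [-3, -1]].

[[-2, -1], [-3, -1]]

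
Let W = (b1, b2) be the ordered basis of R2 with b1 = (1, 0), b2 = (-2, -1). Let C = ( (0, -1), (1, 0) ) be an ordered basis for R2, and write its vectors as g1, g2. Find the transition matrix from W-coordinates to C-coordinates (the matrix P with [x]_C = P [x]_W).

Take x = bj: its W-coordinates are the j-th standard unit vector, so P e_j — column j of P — equals [bj]_C.
b1 = 0·g1 + g2, giving column 1 = (0, 1); repeating for each j gives P = [[0, 1], [1, -2]].

[[0, 1], [1, -2]]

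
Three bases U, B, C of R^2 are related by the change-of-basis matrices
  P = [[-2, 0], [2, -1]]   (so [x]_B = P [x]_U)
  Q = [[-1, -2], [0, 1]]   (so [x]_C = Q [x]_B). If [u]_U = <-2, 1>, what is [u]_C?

<6, -5>

Apply P to get B-coordinates <4, -5>, then Q to get C-coordinates.
The result is [u]_C = <6, -5>.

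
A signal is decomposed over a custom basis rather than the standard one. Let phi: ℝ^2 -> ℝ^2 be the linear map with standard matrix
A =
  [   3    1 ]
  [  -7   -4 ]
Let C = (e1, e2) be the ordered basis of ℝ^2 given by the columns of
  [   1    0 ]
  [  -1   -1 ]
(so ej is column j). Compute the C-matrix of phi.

[[2, -1], [1, -3]]

The j-th column of [phi]_C is [phi(ej)]_C.
phi(e1) = A e1 = (2, -3) = 2e1 + e2, so column 1 is (2, 1).
Repeating for e2 and assembling the columns gives [[2, -1], [1, -3]].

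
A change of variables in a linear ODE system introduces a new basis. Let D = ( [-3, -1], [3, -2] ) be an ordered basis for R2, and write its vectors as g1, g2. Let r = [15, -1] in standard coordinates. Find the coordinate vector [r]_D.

Write r = c_1 g1 + c_2 g2 and solve for the c_i.
System: -3c_1 + 3c_2 = 15, -c_1 - 2c_2 = -1; solving gives c_1 = -3, c_2 = 2.
Check: -3g1 + 2g2 = [15, -1].

[-3, 2]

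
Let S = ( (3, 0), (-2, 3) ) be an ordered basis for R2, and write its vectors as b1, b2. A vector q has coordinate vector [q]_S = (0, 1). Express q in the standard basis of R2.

(-2, 3)

q = M [q]_S, where M has columns b1, b2.
Carrying out the matrix-vector product, q = (-2, 3).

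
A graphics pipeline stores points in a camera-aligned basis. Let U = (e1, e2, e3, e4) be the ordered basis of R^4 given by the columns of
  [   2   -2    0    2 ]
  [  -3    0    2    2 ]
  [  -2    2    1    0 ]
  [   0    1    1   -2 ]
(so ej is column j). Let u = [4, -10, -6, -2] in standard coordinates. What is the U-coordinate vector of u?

[u]_U is the unique c with M c = u, where M has columns e1, ..., e4.
Row-reducing the augmented matrix [M | u] gives c = (2, 0, -2, 0).
Check: 2e1 + 0·e2 - 2e3 + 0·e4 = [4, -10, -6, -2].

[2, 0, -2, 0]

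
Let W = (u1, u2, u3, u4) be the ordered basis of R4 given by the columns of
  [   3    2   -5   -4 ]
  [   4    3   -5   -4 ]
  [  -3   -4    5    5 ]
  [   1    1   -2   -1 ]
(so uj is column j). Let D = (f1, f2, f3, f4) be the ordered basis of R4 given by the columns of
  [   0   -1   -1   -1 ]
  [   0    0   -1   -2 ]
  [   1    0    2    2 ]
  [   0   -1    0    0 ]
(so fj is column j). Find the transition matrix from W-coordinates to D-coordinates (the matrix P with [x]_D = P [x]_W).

[[1, -2, -1, -1], [-1, -1, 2, 1], [0, 1, 1, 2], [-2, -2, 2, 1]]

Let M have columns uj and N have columns fj. Then for every x, N [x]_D = x = M [x]_W, so P = N^(-1) M.
Since det N = -1, N^(-1) has integer entries; multiplying gives P = [[1, -2, -1, -1], [-1, -1, 2, 1], [0, 1, 1, 2], [-2, -2, 2, 1]].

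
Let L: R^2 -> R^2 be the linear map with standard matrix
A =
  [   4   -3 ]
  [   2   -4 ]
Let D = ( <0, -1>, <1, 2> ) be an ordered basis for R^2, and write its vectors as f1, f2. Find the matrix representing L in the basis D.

Let P have columns f1, f2. Then [L]_D = P^(-1) A P.
Here det P = 1, so P^(-1) is integer; computing A P first and then P^(-1)(A P) gives [[2, 2], [3, -2]].

[[2, 2], [3, -2]]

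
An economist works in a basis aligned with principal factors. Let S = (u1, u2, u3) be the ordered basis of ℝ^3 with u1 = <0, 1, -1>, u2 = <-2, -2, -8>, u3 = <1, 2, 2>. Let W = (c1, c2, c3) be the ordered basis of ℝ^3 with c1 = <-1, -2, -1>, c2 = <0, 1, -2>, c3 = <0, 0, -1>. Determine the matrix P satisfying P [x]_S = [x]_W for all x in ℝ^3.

Take x = uj: its S-coordinates are the j-th standard unit vector, so P e_j — column j of P — equals [uj]_W.
u1 = 0·c1 + c2 - c3, giving column 1 = <0, 1, -1>; repeating for each j gives P = [[0, 2, -1], [1, 2, 0], [-1, 2, -1]].

[[0, 2, -1], [1, 2, 0], [-1, 2, -1]]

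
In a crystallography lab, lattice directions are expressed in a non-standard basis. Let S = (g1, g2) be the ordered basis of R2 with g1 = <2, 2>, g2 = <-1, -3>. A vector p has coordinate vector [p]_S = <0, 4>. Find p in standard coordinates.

The coordinates say p = 0·g1 + 4g2; adding the scaled basis vectors gives <-4, -12>.

<-4, -12>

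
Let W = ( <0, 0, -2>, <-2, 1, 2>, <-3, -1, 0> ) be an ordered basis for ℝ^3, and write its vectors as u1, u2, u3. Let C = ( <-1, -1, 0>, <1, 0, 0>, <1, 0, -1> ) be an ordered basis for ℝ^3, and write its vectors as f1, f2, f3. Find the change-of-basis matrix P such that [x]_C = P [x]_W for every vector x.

[[0, -1, 1], [-2, -1, -2], [2, -2, 0]]

Take x = uj: its W-coordinates are the j-th standard unit vector, so P e_j — column j of P — equals [uj]_C.
u1 = 0·f1 - 2f2 + 2f3, giving column 1 = <0, -2, 2>; repeating for each j gives P = [[0, -1, 1], [-2, -1, -2], [2, -2, 0]].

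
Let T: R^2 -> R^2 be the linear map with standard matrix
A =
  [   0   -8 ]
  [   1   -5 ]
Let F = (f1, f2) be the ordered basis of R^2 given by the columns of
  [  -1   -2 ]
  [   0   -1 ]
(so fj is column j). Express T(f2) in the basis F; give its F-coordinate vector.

(-2, -3)

Column 2 of [T]_F is the F-coordinate vector of T(f2).
In standard coordinates T(f2) = A f2 = (8, 3).
Converting to F: (8, 3) = -2f1 - 3f2, so the coordinate vector is (-2, -3).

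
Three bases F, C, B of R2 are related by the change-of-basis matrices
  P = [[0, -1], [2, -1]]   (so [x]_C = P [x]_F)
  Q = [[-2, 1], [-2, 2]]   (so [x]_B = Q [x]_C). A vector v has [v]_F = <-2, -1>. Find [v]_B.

<-5, -8>

First [v]_C = P [v]_F = <1, -3>.
Then [v]_B = Q [v]_C = <-5, -8>.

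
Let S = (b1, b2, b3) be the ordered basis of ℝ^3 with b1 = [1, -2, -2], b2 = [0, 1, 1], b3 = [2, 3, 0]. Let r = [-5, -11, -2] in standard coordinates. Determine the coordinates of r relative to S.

We seek scalars with c_1 b1 + ... + c_3 b3 = r; equivalently solve M c = r where the columns of M are b1, ..., b3.
Row-reducing the augmented matrix [M | r] gives c = (1, 0, -3).
Check: b1 + 0·b2 - 3b3 = [-5, -11, -2].

[1, 0, -3]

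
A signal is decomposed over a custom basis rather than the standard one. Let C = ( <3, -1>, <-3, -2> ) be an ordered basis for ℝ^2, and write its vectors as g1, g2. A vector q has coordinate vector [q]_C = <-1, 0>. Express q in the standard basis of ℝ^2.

By definition q = -g1 + 0·g2.
Summing componentwise gives <-3, 1>.

<-3, 1>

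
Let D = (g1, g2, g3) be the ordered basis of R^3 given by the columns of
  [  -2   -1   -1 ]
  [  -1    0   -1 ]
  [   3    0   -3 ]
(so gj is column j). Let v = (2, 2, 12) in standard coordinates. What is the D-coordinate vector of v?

(1, -1, -3)

We seek scalars with c_1 g1 + ... + c_3 g3 = v; equivalently solve M c = v where the columns of M are g1, ..., g3.
Row-reducing the augmented matrix [M | v] gives c = (1, -1, -3).
Check: g1 - g2 - 3g3 = (2, 2, 12).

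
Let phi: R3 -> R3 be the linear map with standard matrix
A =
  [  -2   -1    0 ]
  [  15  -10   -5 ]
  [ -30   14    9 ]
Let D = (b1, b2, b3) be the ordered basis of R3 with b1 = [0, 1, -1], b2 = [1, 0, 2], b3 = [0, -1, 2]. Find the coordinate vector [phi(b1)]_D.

[-3, -1, 2]

Column 1 of [phi]_D is the D-coordinate vector of phi(b1).
In standard coordinates phi(b1) = A b1 = [-1, -5, 5].
Converting to D: [-1, -5, 5] = -3b1 - b2 + 2b3, so the coordinate vector is [-3, -1, 2].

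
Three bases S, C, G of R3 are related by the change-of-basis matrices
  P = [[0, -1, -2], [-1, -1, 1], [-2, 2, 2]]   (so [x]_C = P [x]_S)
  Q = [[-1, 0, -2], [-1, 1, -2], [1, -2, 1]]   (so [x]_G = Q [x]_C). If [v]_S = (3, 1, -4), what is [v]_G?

Apply P to get C-coordinates (7, -8, -12), then Q to get G-coordinates.
The result is [v]_G = (17, 9, 11).

(17, 9, 11)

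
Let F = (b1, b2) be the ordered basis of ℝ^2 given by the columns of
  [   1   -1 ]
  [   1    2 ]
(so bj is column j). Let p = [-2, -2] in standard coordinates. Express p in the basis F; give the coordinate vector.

[p]_F is the unique c with M c = p, where M has columns b1, b2.
System: c_1 - c_2 = -2, c_1 + 2c_2 = -2; solving gives c_1 = -2, c_2 = 0.
Check: -2b1 + 0·b2 = [-2, -2].

[-2, 0]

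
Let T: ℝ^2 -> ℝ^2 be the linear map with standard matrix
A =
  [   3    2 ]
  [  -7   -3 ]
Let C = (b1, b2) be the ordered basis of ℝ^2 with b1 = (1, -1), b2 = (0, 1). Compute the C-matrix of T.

[[1, 2], [-3, -1]]

With P the matrix whose columns are b1, b2, [T]_C = P^(-1) A P.
Column by column: T(b1) = A b1 = (1, -4); its C-coordinates (1, -3) give column 1.
Continuing for each basis vector yields [T]_C = [[1, 2], [-3, -1]].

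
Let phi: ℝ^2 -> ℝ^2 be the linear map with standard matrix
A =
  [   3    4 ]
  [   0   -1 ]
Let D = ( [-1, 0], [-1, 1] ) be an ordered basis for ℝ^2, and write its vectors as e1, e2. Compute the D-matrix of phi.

Let P have columns e1, e2. Then [phi]_D = P^(-1) A P.
Here det P = -1, so P^(-1) is integer; computing A P first and then P^(-1)(A P) gives [[3, 0], [0, -1]].

[[3, 0], [0, -1]]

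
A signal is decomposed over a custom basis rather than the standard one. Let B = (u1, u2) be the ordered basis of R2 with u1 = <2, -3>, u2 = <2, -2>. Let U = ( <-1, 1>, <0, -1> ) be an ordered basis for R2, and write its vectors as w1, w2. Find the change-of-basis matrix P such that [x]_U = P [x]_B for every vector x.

Take x = uj: its B-coordinates are the j-th standard unit vector, so P e_j — column j of P — equals [uj]_U.
u1 = -2w1 + w2, giving column 1 = <-2, 1>; repeating for each j gives P = [[-2, -2], [1, 0]].

[[-2, -2], [1, 0]]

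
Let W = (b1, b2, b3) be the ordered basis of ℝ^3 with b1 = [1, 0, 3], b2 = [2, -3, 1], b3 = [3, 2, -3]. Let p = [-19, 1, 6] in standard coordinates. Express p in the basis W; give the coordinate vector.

Write p = c_1 b1 + ... + c_3 b3 and solve for the c_i.
Solving this 3x3 system gives c = (-1, -3, -4).
Check: -b1 - 3b2 - 4b3 = [-19, 1, 6].

[-1, -3, -4]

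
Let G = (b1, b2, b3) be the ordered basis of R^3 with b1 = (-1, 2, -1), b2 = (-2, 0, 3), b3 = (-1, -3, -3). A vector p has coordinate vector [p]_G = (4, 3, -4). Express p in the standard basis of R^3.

By definition p = 4b1 + 3b2 - 4b3.
Summing componentwise gives (-6, 20, 17).

(-6, 20, 17)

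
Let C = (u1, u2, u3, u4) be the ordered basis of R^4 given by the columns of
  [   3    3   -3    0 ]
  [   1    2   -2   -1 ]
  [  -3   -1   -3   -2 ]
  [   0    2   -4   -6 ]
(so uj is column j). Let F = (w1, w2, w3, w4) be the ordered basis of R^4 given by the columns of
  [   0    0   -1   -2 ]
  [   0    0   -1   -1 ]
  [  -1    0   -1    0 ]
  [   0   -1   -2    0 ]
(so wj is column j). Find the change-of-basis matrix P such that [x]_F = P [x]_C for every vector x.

Column j of P is [uj]_F, since P maps C-coordinates to F-coordinates.
Expressing u1 in F: u1 = 2w1 - 2w2 + w3 - 2w4, so column 1 of P is <2, -2, 1, -2>.
Doing the same for each uj gives P = [[2, 2, 2, 0], [-2, 0, 2, 2], [1, -1, 1, 2], [-2, -1, 1, -1]].

[[2, 2, 2, 0], [-2, 0, 2, 2], [1, -1, 1, 2], [-2, -1, 1, -1]]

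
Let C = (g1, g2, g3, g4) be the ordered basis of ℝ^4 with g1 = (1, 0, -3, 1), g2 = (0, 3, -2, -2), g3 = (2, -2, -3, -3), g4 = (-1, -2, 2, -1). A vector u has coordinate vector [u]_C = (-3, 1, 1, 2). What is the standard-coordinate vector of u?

(-3, -3, 8, -10)

u = M [u]_C, where M has columns g1, ..., g4.
Carrying out the matrix-vector product, u = (-3, -3, 8, -10).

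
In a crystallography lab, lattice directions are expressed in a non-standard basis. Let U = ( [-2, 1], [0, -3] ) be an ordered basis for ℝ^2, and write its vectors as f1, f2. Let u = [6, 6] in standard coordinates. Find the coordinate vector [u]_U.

[-3, -3]

We seek scalars with c_1 f1 + c_2 f2 = u; equivalently solve M c = u where the columns of M are f1, f2.
System: -2c_1 + 0c_2 = 6, c_1 - 3c_2 = 6; solving gives c_1 = -3, c_2 = -3.
Check: -3f1 - 3f2 = [6, 6].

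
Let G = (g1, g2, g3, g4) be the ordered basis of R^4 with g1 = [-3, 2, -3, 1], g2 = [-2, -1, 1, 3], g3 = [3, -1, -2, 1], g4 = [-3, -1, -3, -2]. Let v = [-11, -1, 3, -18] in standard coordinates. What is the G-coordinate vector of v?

We seek scalars with c_1 g1 + ... + c_4 g4 = v; equivalently solve M c = v where the columns of M are g1, ..., g4.
Row-reducing the augmented matrix [M | v] gives c = (-2, -2, -4, 3).
Check: -2g1 - 2g2 - 4g3 + 3g4 = [-11, -1, 3, -18].

[-2, -2, -4, 3]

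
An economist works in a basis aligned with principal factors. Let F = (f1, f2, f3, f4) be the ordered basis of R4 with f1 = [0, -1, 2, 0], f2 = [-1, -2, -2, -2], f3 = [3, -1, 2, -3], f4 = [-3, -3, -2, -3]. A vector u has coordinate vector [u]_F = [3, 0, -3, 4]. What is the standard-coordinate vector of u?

[-21, -12, -8, -3]

The coordinates say u = 3f1 + 0·f2 - 3f3 + 4f4; adding the scaled basis vectors gives [-21, -12, -8, -3].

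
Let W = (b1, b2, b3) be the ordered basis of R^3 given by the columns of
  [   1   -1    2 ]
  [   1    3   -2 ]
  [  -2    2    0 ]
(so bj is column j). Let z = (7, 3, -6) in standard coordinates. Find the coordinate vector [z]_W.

(4, 1, 2)

[z]_W is the unique c with M c = z, where M has columns b1, ..., b3.
Solving this 3x3 system gives c = (4, 1, 2).
Check: 4b1 + b2 + 2b3 = (7, 3, -6).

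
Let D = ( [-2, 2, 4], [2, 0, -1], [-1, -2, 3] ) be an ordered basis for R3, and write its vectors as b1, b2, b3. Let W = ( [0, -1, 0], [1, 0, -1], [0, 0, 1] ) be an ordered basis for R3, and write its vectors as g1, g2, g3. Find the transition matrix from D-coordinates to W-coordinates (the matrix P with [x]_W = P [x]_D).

Column j of P is [bj]_W, since P maps D-coordinates to W-coordinates.
Expressing b1 in W: b1 = -2g1 - 2g2 + 2g3, so column 1 of P is [-2, -2, 2].
Doing the same for each bj gives P = [[-2, 0, 2], [-2, 2, -1], [2, 1, 2]].

[[-2, 0, 2], [-2, 2, -1], [2, 1, 2]]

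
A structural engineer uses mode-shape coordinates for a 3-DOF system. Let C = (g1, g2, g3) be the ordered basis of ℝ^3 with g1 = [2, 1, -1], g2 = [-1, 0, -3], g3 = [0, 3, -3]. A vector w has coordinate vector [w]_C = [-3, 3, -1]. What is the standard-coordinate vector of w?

[-9, -6, -3]

The coordinates say w = -3g1 + 3g2 - g3; adding the scaled basis vectors gives [-9, -6, -3].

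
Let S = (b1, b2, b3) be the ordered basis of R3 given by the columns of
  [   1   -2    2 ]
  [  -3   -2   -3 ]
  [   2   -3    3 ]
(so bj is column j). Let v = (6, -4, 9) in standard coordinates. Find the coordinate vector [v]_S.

[v]_S is the unique c with M c = v, where M has columns b1, ..., b3.
Solving this 3x3 system gives c = (0, -1, 2).
Check: 0·b1 - b2 + 2b3 = (6, -4, 9).

(0, -1, 2)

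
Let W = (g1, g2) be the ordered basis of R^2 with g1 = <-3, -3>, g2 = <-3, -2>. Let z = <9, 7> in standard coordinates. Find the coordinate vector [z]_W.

<-1, -2>

[z]_W is the unique c with M c = z, where M has columns g1, g2.
System: -3c_1 - 3c_2 = 9, -3c_1 - 2c_2 = 7; solving gives c_1 = -1, c_2 = -2.
Check: -g1 - 2g2 = <9, 7>.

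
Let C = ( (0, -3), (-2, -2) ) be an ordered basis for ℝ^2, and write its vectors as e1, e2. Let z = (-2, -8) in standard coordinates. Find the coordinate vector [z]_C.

(2, 1)

Write z = c_1 e1 + c_2 e2 and solve for the c_i.
System: 0c_1 - 2c_2 = -2, -3c_1 - 2c_2 = -8; solving gives c_1 = 2, c_2 = 1.
Check: 2e1 + e2 = (-2, -8).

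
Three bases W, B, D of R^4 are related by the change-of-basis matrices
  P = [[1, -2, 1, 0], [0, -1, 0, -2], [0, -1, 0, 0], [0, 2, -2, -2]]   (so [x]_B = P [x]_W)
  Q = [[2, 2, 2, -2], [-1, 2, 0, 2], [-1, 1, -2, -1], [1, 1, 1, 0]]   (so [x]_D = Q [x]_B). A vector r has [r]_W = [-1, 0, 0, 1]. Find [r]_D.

Apply P to get B-coordinates [-1, -2, 0, -2], then Q to get D-coordinates.
The result is [r]_D = [-2, -7, 1, -3].

[-2, -7, 1, -3]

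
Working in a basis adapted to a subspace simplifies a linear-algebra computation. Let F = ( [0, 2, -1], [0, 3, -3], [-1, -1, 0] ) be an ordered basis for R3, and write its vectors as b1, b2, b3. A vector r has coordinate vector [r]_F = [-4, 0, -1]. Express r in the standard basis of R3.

[1, -7, 4]

By definition r = -4b1 + 0·b2 - b3.
Summing componentwise gives [1, -7, 4].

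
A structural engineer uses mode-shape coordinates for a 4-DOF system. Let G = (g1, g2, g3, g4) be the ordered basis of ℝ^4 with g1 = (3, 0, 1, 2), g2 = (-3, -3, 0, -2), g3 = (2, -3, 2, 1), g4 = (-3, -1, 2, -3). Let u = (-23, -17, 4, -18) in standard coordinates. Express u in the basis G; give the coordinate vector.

(-4, 3, 2, 2)

We seek scalars with c_1 g1 + ... + c_4 g4 = u; equivalently solve M c = u where the columns of M are g1, ..., g4.
Gaussian elimination on [M | u] yields c = (-4, 3, 2, 2).
Check: -4g1 + 3g2 + 2g3 + 2g4 = (-23, -17, 4, -18).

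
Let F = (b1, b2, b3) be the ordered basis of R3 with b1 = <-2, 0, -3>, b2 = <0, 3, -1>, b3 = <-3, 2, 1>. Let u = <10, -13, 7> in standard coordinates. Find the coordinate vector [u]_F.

[u]_F is the unique c with M c = u, where M has columns b1, ..., b3.
Solving this 3x3 system gives c = (-2, -3, -2).
Check: -2b1 - 3b2 - 2b3 = <10, -13, 7>.

<-2, -3, -2>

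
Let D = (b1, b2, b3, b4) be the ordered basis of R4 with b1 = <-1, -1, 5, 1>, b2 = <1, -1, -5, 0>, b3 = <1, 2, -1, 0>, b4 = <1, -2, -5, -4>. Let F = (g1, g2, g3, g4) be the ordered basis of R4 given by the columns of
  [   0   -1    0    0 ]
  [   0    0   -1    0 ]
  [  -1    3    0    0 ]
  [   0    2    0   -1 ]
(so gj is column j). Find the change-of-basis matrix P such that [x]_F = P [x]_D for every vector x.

Column j of P is [bj]_F, since P maps D-coordinates to F-coordinates.
Expressing b1 in F: b1 = -2g1 + g2 + g3 + g4, so column 1 of P is <-2, 1, 1, 1>.
Doing the same for each bj gives P = [[-2, 2, -2, 2], [1, -1, -1, -1], [1, 1, -2, 2], [1, -2, -2, 2]].

[[-2, 2, -2, 2], [1, -1, -1, -1], [1, 1, -2, 2], [1, -2, -2, 2]]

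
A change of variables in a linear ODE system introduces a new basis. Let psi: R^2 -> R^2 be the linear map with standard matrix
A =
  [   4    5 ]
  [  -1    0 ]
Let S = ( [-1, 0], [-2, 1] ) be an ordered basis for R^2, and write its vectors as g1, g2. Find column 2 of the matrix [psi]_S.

[-1, 2]

Column 2 of [psi]_S is the S-coordinate vector of psi(g2).
In standard coordinates psi(g2) = A g2 = [-3, 2].
Converting to S: [-3, 2] = -g1 + 2g2, so the coordinate vector is [-1, 2].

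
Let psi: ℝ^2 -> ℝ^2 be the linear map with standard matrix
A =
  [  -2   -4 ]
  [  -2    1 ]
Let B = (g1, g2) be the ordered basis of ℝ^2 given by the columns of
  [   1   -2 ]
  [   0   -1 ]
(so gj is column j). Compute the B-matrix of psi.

With P the matrix whose columns are g1, g2, [psi]_B = P^(-1) A P.
Column by column: psi(g1) = A g1 = <-2, -2>; its B-coordinates <2, 2> give column 1.
Continuing for each basis vector yields [psi]_B = [[2, 2], [2, -3]].

[[2, 2], [2, -3]]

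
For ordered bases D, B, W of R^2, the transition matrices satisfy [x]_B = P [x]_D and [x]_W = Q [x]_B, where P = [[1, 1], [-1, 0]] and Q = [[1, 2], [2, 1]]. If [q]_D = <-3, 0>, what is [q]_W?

Apply P to get B-coordinates <-3, 3>, then Q to get W-coordinates.
The result is [q]_W = <3, -3>.

<3, -3>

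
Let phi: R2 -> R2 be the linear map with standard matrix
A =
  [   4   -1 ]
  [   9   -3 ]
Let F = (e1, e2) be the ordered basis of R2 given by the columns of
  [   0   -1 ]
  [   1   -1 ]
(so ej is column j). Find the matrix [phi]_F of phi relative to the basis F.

[[-2, -3], [1, 3]]

With P the matrix whose columns are e1, e2, [phi]_F = P^(-1) A P.
Column by column: phi(e1) = A e1 = <-1, -3>; its F-coordinates <-2, 1> give column 1.
Continuing for each basis vector yields [phi]_F = [[-2, -3], [1, 3]].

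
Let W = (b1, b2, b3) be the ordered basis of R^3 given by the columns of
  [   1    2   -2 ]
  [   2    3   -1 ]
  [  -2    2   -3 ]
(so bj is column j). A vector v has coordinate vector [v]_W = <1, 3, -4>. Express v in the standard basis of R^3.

The coordinates say v = b1 + 3b2 - 4b3; adding the scaled basis vectors gives <15, 15, 16>.

<15, 15, 16>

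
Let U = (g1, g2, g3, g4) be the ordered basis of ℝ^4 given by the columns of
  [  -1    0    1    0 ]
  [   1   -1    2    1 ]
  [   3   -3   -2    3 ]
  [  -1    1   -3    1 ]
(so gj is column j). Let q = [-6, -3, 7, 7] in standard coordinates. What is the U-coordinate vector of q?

[q]_U is the unique c with M c = q, where M has columns g1, ..., g4.
Row-reducing the augmented matrix [M | q] gives c = (4, 4, -2, 1).
Check: 4g1 + 4g2 - 2g3 + g4 = [-6, -3, 7, 7].

[4, 4, -2, 1]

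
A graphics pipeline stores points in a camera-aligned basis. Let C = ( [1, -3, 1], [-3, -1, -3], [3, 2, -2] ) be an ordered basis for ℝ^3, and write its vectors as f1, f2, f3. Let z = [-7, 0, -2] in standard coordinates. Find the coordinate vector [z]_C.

Write z = c_1 f1 + ... + c_3 f3 and solve for the c_i.
Row-reducing the augmented matrix [M | z] gives c = (-1, 1, -1).
Check: -f1 + f2 - f3 = [-7, 0, -2].

[-1, 1, -1]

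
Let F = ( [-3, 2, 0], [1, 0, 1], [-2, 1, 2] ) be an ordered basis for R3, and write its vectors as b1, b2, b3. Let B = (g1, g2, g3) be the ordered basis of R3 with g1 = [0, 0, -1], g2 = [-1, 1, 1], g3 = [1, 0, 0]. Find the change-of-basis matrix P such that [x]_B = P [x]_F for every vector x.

[[2, -1, -1], [2, 0, 1], [-1, 1, -1]]

Column j of P is [bj]_B, since P maps F-coordinates to B-coordinates.
Expressing b1 in B: b1 = 2g1 + 2g2 - g3, so column 1 of P is [2, 2, -1].
Doing the same for each bj gives P = [[2, -1, -1], [2, 0, 1], [-1, 1, -1]].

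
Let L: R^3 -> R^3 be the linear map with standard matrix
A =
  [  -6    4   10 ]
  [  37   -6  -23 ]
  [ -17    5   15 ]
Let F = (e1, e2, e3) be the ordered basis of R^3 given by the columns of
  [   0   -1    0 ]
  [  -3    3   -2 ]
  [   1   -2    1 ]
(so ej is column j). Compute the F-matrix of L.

[[3, 3, 3], [2, 2, -2], [1, 3, -2]]

With P the matrix whose columns are e1, ..., e3, [L]_F = P^(-1) A P.
Column by column: L(e1) = A e1 = (-2, -5, 0); its F-coordinates (3, 2, 1) give column 1.
Continuing for each basis vector yields [L]_F = [[3, 3, 3], [2, 2, -2], [1, 3, -2]].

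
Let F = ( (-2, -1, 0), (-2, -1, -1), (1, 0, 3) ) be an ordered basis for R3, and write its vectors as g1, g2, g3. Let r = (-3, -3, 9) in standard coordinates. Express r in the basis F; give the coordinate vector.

(3, 0, 3)

We seek scalars with c_1 g1 + ... + c_3 g3 = r; equivalently solve M c = r where the columns of M are g1, ..., g3.
Row-reducing the augmented matrix [M | r] gives c = (3, 0, 3).
Check: 3g1 + 0·g2 + 3g3 = (-3, -3, 9).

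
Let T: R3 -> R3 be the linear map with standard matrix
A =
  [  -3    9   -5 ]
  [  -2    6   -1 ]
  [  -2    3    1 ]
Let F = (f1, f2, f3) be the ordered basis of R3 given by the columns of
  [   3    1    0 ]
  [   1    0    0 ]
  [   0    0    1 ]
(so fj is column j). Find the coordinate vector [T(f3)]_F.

Column 3 of [T]_F is the F-coordinate vector of T(f3).
In standard coordinates T(f3) = A f3 = [-5, -1, 1].
Converting to F: [-5, -1, 1] = -f1 - 2f2 + f3, so the coordinate vector is [-1, -2, 1].

[-1, -2, 1]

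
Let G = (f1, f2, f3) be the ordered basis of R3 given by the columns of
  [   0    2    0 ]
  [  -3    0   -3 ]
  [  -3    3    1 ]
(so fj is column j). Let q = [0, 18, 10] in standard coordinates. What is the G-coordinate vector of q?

[q]_G is the unique c with M c = q, where M has columns f1, ..., f3.
Row-reducing the augmented matrix [M | q] gives c = (-4, 0, -2).
Check: -4f1 + 0·f2 - 2f3 = [0, 18, 10].

[-4, 0, -2]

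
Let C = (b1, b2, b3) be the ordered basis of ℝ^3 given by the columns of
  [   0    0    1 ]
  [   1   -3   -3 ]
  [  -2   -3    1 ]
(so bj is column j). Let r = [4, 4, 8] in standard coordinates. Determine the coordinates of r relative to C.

Write r = c_1 b1 + ... + c_3 b3 and solve for the c_i.
Gaussian elimination on [M | r] yields c = (4, -4, 4).
Check: 4b1 - 4b2 + 4b3 = [4, 4, 8].

[4, -4, 4]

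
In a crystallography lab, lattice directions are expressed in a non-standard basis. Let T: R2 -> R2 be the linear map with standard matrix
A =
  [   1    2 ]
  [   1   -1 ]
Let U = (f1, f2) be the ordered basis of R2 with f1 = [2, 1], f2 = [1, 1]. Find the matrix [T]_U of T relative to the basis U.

[[3, 3], [-2, -3]]

With P the matrix whose columns are f1, f2, [T]_U = P^(-1) A P.
Column by column: T(f1) = A f1 = [4, 1]; its U-coordinates [3, -2] give column 1.
Continuing for each basis vector yields [T]_U = [[3, 3], [-2, -3]].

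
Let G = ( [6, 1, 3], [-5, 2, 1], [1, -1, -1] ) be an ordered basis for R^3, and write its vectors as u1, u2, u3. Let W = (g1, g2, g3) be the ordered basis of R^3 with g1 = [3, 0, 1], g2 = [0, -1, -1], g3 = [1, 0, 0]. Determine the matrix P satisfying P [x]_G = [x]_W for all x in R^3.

[[2, -1, 0], [-1, -2, 1], [0, -2, 1]]

Let M have columns uj and N have columns gj. Then for every x, N [x]_W = x = M [x]_G, so P = N^(-1) M.
Since det N = 1, N^(-1) has integer entries; multiplying gives P = [[2, -1, 0], [-1, -2, 1], [0, -2, 1]].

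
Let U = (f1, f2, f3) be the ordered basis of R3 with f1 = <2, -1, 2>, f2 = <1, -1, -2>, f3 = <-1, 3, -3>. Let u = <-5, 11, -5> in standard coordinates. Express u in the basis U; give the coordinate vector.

[u]_U is the unique c with M c = u, where M has columns f1, ..., f3.
Row-reducing the augmented matrix [M | u] gives c = (0, -2, 3).
Check: 0·f1 - 2f2 + 3f3 = <-5, 11, -5>.

<0, -2, 3>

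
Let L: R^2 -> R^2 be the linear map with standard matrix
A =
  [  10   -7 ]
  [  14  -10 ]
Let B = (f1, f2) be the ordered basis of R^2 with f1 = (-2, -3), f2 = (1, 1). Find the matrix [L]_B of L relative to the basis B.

[[-1, -1], [-1, 1]]

With P the matrix whose columns are f1, f2, [L]_B = P^(-1) A P.
Column by column: L(f1) = A f1 = (1, 2); its B-coordinates (-1, -1) give column 1.
Continuing for each basis vector yields [L]_B = [[-1, -1], [-1, 1]].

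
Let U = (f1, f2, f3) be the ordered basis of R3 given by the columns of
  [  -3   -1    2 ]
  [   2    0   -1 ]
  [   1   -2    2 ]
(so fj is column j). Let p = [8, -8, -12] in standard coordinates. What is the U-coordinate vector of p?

We seek scalars with c_1 f1 + ... + c_3 f3 = p; equivalently solve M c = p where the columns of M are f1, ..., f3.
Gaussian elimination on [M | p] yields c = (-4, 4, 0).
Check: -4f1 + 4f2 + 0·f3 = [8, -8, -12].

[-4, 4, 0]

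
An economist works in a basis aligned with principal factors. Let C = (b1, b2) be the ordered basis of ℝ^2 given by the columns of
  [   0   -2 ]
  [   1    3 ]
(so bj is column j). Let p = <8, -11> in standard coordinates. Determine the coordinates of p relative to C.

[p]_C is the unique c with M c = p, where M has columns b1, b2.
System: 0c_1 - 2c_2 = 8, c_1 + 3c_2 = -11; solving gives c_1 = 1, c_2 = -4.
Check: b1 - 4b2 = <8, -11>.

<1, -4>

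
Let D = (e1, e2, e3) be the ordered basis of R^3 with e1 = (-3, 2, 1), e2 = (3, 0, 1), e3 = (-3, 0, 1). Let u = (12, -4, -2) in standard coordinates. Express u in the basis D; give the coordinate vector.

(-2, 1, -1)

Write u = c_1 e1 + ... + c_3 e3 and solve for the c_i.
Row-reducing the augmented matrix [M | u] gives c = (-2, 1, -1).
Check: -2e1 + e2 - e3 = (12, -4, -2).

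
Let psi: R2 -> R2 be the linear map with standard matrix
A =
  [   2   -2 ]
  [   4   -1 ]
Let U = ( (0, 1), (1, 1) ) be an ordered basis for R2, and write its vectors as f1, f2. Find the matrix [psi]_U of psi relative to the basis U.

[[1, 3], [-2, 0]]

The j-th column of [psi]_U is [psi(fj)]_U.
psi(f1) = A f1 = (-2, -1) = f1 - 2f2, so column 1 is (1, -2).
Repeating for f2 and assembling the columns gives [[1, 3], [-2, 0]].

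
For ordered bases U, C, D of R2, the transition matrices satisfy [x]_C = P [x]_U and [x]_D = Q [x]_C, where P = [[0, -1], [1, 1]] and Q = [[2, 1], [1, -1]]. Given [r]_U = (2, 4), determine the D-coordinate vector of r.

(-2, -10)

First [r]_C = P [r]_U = (-4, 6).
Then [r]_D = Q [r]_C = (-2, -10).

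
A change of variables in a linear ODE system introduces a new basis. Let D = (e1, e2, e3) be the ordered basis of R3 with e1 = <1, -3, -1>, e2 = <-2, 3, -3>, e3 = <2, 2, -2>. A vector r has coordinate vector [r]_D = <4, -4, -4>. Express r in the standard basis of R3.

The coordinates say r = 4e1 - 4e2 - 4e3; adding the scaled basis vectors gives <4, -32, 16>.

<4, -32, 16>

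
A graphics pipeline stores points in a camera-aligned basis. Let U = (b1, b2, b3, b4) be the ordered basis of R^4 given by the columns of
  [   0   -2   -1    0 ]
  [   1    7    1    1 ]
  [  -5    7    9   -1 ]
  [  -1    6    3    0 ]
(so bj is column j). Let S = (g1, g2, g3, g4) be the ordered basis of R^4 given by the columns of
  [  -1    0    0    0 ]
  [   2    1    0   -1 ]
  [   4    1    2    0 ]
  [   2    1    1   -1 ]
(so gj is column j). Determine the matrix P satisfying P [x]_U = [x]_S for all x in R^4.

[[0, 2, 1, 0], [-1, 1, 1, 1], [-2, -1, 2, -1], [-2, -2, 2, 0]]

Let M have columns bj and N have columns gj. Then for every x, N [x]_S = x = M [x]_U, so P = N^(-1) M.
Since det N = 1, N^(-1) has integer entries; multiplying gives P = [[0, 2, 1, 0], [-1, 1, 1, 1], [-2, -1, 2, -1], [-2, -2, 2, 0]].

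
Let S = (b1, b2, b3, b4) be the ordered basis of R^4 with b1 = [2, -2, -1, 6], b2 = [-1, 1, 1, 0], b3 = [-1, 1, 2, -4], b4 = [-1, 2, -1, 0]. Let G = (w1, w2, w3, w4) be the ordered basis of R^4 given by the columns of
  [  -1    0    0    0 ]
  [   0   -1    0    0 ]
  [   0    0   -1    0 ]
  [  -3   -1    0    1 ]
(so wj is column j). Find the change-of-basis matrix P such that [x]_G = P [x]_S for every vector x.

[[-2, 1, 1, 1], [2, -1, -1, -2], [1, -1, -2, 1], [2, 2, -2, 1]]

Column j of P is [bj]_G, since P maps S-coordinates to G-coordinates.
Expressing b1 in G: b1 = -2w1 + 2w2 + w3 + 2w4, so column 1 of P is [-2, 2, 1, 2].
Doing the same for each bj gives P = [[-2, 1, 1, 1], [2, -1, -1, -2], [1, -1, -2, 1], [2, 2, -2, 1]].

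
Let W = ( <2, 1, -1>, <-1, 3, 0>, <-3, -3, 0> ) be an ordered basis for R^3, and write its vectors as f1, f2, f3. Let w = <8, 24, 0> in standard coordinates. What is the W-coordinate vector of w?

We seek scalars with c_1 f1 + ... + c_3 f3 = w; equivalently solve M c = w where the columns of M are f1, ..., f3.
Row-reducing the augmented matrix [M | w] gives c = (0, 4, -4).
Check: 0·f1 + 4f2 - 4f3 = <8, 24, 0>.

<0, 4, -4>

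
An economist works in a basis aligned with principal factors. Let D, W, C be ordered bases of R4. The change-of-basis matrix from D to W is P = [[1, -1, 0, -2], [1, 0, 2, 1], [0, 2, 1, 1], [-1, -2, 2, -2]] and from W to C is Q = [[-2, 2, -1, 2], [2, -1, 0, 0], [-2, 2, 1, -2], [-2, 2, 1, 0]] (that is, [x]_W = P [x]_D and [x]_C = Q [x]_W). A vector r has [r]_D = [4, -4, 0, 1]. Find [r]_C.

First [r]_W = P [r]_D = [6, 5, -7, 2].
Then [r]_C = Q [r]_W = [9, 7, -13, -9].

[9, 7, -13, -9]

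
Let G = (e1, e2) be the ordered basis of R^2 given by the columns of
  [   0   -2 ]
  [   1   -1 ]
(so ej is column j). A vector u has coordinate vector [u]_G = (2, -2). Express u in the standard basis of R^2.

(4, 4)

The coordinates say u = 2e1 - 2e2; adding the scaled basis vectors gives (4, 4).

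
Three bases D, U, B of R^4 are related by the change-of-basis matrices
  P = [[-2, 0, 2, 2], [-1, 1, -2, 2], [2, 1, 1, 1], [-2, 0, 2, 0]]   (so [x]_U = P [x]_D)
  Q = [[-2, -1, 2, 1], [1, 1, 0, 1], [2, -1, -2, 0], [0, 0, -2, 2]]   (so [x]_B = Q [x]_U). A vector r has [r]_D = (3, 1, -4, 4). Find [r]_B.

(-2, -6, -40, -42)

Composing the changes, [r]_B = Q P [r]_D.
Q P = [[7, 1, 2, -4], [-5, 1, 2, 4], [-7, -3, 4, 0], [-8, -2, 2, -2]]; applying this to (3, 1, -4, 4) gives (-2, -6, -40, -42).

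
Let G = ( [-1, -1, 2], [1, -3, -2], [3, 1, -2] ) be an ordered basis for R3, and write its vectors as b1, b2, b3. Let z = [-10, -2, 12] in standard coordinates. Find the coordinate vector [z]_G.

[3, -1, -2]

[z]_G is the unique c with M c = z, where M has columns b1, ..., b3.
Row-reducing the augmented matrix [M | z] gives c = (3, -1, -2).
Check: 3b1 - b2 - 2b3 = [-10, -2, 12].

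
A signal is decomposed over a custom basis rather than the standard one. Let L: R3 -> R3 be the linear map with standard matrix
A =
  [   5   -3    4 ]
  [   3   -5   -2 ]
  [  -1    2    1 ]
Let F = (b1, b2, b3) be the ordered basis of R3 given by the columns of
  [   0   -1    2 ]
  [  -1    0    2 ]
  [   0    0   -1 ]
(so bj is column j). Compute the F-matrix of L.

With P the matrix whose columns are b1, ..., b3, [L]_F = P^(-1) A P.
Column by column: L(b1) = A b1 = [3, 5, -2]; its F-coordinates [-1, 1, 2] give column 1.
Continuing for each basis vector yields [L]_F = [[-1, 1, 0], [1, 3, -2], [2, -1, -1]].

[[-1, 1, 0], [1, 3, -2], [2, -1, -1]]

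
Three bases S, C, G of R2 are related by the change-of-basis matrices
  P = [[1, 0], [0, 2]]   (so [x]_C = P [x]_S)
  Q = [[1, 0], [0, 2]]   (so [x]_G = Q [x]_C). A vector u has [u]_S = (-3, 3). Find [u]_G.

Composing the changes, [u]_G = Q P [u]_S.
Q P = [[1, 0], [0, 4]]; applying this to (-3, 3) gives (-3, 12).

(-3, 12)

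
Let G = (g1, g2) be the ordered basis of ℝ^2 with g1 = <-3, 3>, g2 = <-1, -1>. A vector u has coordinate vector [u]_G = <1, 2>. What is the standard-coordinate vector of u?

<-5, 1>

The coordinates say u = g1 + 2g2; adding the scaled basis vectors gives <-5, 1>.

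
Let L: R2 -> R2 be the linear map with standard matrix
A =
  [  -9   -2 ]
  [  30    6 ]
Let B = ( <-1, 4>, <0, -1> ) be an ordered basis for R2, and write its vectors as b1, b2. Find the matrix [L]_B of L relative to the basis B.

[[-1, -2], [2, -2]]

Let P have columns b1, b2. Then [L]_B = P^(-1) A P.
Here det P = 1, so P^(-1) is integer; computing A P first and then P^(-1)(A P) gives [[-1, -2], [2, -2]].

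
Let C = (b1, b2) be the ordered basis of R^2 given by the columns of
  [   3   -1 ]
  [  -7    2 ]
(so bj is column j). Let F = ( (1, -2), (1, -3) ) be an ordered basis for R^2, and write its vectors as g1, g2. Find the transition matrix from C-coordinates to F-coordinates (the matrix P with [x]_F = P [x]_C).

Column j of P is [bj]_F, since P maps C-coordinates to F-coordinates.
Expressing b1 in F: b1 = 2g1 + g2, so column 1 of P is (2, 1).
Doing the same for each bj gives P = [[2, -1], [1, 0]].

[[2, -1], [1, 0]]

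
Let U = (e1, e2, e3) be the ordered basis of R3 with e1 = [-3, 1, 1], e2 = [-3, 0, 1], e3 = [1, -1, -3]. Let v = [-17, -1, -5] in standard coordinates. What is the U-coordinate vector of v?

[3, 4, 4]

We seek scalars with c_1 e1 + ... + c_3 e3 = v; equivalently solve M c = v where the columns of M are e1, ..., e3.
Gaussian elimination on [M | v] yields c = (3, 4, 4).
Check: 3e1 + 4e2 + 4e3 = [-17, -1, -5].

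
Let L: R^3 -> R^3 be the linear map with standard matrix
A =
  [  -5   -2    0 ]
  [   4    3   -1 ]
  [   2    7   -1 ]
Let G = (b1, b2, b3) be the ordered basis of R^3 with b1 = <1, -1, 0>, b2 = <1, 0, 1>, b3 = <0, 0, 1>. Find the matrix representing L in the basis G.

Let P have columns b1, ..., b3. Then [L]_G = P^(-1) A P.
Here det P = 1, so P^(-1) is integer; computing A P first and then P^(-1)(A P) gives [[-1, -3, 1], [-2, -2, -1], [-3, 3, 0]].

[[-1, -3, 1], [-2, -2, -1], [-3, 3, 0]]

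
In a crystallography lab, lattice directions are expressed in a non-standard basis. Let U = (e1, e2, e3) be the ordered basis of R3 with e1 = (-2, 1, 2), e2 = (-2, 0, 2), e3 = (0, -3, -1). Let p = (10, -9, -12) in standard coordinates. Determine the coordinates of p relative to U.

[p]_U is the unique c with M c = p, where M has columns e1, ..., e3.
Row-reducing the augmented matrix [M | p] gives c = (-3, -2, 2).
Check: -3e1 - 2e2 + 2e3 = (10, -9, -12).

(-3, -2, 2)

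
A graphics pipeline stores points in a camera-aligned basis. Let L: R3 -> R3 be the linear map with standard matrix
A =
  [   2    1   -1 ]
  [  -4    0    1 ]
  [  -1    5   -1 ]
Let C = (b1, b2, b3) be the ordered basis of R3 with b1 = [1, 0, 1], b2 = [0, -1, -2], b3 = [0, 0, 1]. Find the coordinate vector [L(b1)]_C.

[1, 3, 3]

Compute L(b1) = A b1 = [1, -3, -2] in standard coordinates.
Then write this in C-coordinates: solve for y in y_1 b1 + ... + y_3 b3 = [1, -3, -2].
This gives y = [1, 3, 3], which is column 1 of [L]_C.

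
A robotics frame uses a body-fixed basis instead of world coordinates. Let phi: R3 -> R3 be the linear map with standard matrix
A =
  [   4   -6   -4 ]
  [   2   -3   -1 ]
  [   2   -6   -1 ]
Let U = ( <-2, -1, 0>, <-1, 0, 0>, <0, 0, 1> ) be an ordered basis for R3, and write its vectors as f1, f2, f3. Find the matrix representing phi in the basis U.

The j-th column of [phi]_U is [phi(fj)]_U.
phi(f1) = A f1 = <-2, -1, 2> = f1 + 0·f2 + 2f3, so column 1 is <1, 0, 2>.
Repeating for f2, f3 and assembling the columns gives [[1, 2, 1], [0, 0, 2], [2, -2, -1]].

[[1, 2, 1], [0, 0, 2], [2, -2, -1]]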